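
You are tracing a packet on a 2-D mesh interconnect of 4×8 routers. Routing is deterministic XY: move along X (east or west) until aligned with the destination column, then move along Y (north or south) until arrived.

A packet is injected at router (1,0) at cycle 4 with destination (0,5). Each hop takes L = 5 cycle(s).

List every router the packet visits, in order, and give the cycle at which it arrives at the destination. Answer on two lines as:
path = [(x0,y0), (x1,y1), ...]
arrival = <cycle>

  0. router=(1,0) cycle=4 (inject)
  1. router=(0,0) cycle=9 dir=W
  2. router=(0,1) cycle=14 dir=N
  3. router=(0,2) cycle=19 dir=N
  4. router=(0,3) cycle=24 dir=N
  5. router=(0,4) cycle=29 dir=N
  6. router=(0,5) cycle=34 dir=N

path = [(1,0), (0,0), (0,1), (0,2), (0,3), (0,4), (0,5)]
arrival = 34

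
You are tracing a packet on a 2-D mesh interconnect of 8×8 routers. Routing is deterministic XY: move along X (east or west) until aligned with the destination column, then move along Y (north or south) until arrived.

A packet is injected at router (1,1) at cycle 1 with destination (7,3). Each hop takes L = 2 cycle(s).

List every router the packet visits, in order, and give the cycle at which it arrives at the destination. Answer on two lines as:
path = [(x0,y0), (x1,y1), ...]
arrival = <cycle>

hop 0: (1,1) @ cyc 1
hop 1: (2,1) @ cyc 3  [E]
hop 2: (3,1) @ cyc 5  [E]
hop 3: (4,1) @ cyc 7  [E]
hop 4: (5,1) @ cyc 9  [E]
hop 5: (6,1) @ cyc 11  [E]
hop 6: (7,1) @ cyc 13  [E]
hop 7: (7,2) @ cyc 15  [N]
hop 8: (7,3) @ cyc 17  [N]

path = [(1,1), (2,1), (3,1), (4,1), (5,1), (6,1), (7,1), (7,2), (7,3)]
arrival = 17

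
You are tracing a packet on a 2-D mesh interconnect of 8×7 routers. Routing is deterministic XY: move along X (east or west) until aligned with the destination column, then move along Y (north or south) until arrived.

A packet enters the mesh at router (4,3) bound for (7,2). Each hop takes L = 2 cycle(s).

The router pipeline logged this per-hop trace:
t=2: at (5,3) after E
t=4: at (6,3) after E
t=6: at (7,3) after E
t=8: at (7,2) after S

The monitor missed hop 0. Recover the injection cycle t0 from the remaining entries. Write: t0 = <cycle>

cyc[1] = 2 and cyc[k] = t0 + k·L for every k.
Therefore t0 = 2 − L = 0.

t0 = 0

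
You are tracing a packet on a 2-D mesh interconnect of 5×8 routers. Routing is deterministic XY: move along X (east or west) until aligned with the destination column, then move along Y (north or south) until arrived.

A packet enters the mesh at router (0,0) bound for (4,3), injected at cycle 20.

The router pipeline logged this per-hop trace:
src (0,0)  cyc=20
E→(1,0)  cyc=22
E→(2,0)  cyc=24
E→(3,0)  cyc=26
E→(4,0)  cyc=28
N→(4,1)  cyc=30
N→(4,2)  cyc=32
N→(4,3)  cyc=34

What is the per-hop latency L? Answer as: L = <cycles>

From hop 0 (20) to hop 1 (22): +2 cycles.
One hop costs L cycles, so L = 2.

L = 2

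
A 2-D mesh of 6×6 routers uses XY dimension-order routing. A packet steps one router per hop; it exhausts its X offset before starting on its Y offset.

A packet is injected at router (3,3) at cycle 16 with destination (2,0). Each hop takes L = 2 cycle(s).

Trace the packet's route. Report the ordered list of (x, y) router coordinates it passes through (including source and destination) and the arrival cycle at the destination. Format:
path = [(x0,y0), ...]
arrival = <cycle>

  0. router=(3,3) cycle=16 (inject)
  1. router=(2,3) cycle=18 dir=W
  2. router=(2,2) cycle=20 dir=S
  3. router=(2,1) cycle=22 dir=S
  4. router=(2,0) cycle=24 dir=S

path = [(3,3), (2,3), (2,2), (2,1), (2,0)]
arrival = 24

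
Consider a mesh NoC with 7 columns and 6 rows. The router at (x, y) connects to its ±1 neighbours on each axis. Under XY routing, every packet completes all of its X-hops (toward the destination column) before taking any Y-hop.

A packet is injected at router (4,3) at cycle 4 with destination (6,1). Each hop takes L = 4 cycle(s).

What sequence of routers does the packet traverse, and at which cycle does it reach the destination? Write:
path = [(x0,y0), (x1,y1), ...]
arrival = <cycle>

[0] x=4 y=3 t=4
[1] x=5 y=3 t=8 →E
[2] x=6 y=3 t=12 →E
[3] x=6 y=2 t=16 →S
[4] x=6 y=1 t=20 →S

path = [(4,3), (5,3), (6,3), (6,2), (6,1)]
arrival = 20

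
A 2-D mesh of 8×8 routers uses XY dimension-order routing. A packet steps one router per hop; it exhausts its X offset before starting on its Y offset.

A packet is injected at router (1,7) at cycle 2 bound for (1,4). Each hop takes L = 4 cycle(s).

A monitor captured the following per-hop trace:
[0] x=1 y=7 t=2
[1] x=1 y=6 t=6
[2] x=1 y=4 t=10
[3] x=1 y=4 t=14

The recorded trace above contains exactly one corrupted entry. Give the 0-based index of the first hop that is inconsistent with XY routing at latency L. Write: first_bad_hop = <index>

first_bad_hop = 2

  1: Δx=+0 Δy=-1 Δt=4 [ok]
  2: Δx=+0 Δy=-2 Δt=4 [BAD: non-unit step]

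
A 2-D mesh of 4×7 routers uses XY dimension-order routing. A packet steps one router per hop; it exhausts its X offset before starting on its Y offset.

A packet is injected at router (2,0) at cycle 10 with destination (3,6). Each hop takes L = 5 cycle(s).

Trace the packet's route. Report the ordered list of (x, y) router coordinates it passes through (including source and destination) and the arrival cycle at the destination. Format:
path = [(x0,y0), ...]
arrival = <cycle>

#0 — 2,0 | c10
#1 — 3,0 | c15 | E
#2 — 3,1 | c20 | N
#3 — 3,2 | c25 | N
#4 — 3,3 | c30 | N
#5 — 3,4 | c35 | N
#6 — 3,5 | c40 | N
#7 — 3,6 | c45 | N

path = [(2,0), (3,0), (3,1), (3,2), (3,3), (3,4), (3,5), (3,6)]
arrival = 45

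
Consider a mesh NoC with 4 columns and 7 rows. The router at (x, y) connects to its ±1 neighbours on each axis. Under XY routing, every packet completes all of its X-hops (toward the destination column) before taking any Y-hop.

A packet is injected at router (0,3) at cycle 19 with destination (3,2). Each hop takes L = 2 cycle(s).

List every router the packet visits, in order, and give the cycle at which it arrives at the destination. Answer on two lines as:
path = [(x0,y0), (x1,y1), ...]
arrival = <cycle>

t=19: at (0,3)
t=21: at (1,3) after E
t=23: at (2,3) after E
t=25: at (3,3) after E
t=27: at (3,2) after S

path = [(0,3), (1,3), (2,3), (3,3), (3,2)]
arrival = 27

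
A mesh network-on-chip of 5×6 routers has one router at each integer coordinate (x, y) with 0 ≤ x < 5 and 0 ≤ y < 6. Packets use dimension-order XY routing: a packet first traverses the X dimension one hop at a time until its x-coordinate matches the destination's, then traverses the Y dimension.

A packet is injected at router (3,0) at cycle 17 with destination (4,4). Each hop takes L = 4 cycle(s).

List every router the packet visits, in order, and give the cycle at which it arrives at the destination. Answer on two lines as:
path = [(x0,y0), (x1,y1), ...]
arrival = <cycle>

src (3,0)  cyc=17
E→(4,0)  cyc=21
N→(4,1)  cyc=25
N→(4,2)  cyc=29
N→(4,3)  cyc=33
N→(4,4)  cyc=37

path = [(3,0), (4,0), (4,1), (4,2), (4,3), (4,4)]
arrival = 37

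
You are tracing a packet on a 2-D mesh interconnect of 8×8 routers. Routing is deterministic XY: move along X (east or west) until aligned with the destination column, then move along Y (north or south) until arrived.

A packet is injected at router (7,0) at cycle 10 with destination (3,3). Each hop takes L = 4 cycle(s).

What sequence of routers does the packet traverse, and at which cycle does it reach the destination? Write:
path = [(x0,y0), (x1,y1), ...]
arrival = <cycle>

path = [(7,0), (6,0), (5,0), (4,0), (3,0), (3,1), (3,2), (3,3)]
arrival = 38

t=10: at (7,0)
t=14: at (6,0) after W
t=18: at (5,0) after W
t=22: at (4,0) after W
t=26: at (3,0) after W
t=30: at (3,1) after N
t=34: at (3,2) after N
t=38: at (3,3) after N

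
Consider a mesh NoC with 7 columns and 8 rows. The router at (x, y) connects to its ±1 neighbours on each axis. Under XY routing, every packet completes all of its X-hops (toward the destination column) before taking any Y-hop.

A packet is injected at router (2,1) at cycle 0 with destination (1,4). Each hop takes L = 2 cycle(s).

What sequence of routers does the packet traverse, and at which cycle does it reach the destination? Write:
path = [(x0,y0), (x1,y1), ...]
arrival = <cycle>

t=0: at (2,1)
t=2: at (1,1) after W
t=4: at (1,2) after N
t=6: at (1,3) after N
t=8: at (1,4) after N

path = [(2,1), (1,1), (1,2), (1,3), (1,4)]
arrival = 8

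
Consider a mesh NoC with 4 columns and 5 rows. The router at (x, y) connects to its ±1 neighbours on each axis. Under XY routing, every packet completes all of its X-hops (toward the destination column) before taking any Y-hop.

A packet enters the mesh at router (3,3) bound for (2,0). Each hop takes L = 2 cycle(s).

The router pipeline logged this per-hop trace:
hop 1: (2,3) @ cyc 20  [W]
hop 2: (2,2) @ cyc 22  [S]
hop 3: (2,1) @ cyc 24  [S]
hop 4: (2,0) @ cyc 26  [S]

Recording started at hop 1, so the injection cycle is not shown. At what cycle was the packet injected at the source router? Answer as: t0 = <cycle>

At hop 1 the cycle is 20; in general cyc_k = t0 + kL.
Subtract one hop: t0 = 20 − 2 = 18.

t0 = 18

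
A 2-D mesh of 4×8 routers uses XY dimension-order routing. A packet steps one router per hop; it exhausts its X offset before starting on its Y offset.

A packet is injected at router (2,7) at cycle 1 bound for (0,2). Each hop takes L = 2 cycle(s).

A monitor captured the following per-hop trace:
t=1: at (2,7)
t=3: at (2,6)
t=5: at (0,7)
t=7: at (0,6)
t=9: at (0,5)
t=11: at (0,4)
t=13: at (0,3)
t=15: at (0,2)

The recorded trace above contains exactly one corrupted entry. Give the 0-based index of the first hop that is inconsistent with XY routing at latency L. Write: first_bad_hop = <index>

first_bad_hop = 1

hop 1: step (+0,-1), +2 cyc — BAD: Y-move but x=2≠0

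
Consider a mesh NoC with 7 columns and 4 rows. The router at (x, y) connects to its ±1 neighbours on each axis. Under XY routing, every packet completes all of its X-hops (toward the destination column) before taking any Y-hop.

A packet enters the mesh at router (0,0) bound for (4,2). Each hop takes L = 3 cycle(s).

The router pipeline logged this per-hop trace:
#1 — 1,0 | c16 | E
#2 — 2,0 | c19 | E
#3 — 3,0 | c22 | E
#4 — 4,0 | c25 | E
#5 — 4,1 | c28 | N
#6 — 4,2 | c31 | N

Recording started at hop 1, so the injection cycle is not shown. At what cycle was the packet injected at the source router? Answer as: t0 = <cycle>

t0 = 13

At hop 1 the cycle is 16; in general cyc_k = t0 + kL.
t0 = cyc[1] − L = 16 − 3 = 13.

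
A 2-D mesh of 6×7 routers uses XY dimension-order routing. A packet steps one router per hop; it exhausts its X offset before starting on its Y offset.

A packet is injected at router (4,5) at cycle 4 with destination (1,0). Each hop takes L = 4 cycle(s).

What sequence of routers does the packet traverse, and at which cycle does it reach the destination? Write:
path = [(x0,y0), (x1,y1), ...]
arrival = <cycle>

path = [(4,5), (3,5), (2,5), (1,5), (1,4), (1,3), (1,2), (1,1), (1,0)]
arrival = 36

t=4: at (4,5)
t=8: at (3,5) after W
t=12: at (2,5) after W
t=16: at (1,5) after W
t=20: at (1,4) after S
t=24: at (1,3) after S
t=28: at (1,2) after S
t=32: at (1,1) after S
t=36: at (1,0) after S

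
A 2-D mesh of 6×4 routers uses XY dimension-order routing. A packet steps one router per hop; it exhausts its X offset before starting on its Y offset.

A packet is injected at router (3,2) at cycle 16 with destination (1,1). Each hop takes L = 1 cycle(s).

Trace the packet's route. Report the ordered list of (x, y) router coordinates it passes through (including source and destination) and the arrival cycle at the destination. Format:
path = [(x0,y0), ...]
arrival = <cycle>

  0. router=(3,2) cycle=16 (inject)
  1. router=(2,2) cycle=17 dir=W
  2. router=(1,2) cycle=18 dir=W
  3. router=(1,1) cycle=19 dir=S

path = [(3,2), (2,2), (1,2), (1,1)]
arrival = 19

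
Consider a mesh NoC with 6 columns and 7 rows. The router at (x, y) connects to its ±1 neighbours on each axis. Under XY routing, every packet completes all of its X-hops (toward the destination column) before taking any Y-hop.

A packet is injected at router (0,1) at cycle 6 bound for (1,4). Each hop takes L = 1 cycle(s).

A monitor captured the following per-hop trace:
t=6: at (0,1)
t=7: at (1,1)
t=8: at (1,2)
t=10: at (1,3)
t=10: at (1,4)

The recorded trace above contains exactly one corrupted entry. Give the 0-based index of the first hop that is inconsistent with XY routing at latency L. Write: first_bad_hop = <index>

first_bad_hop = 3

  1: Δx=+1 Δy=+0 Δt=1 [ok]
  2: Δx=+0 Δy=+1 Δt=1 [ok]
  3: Δx=+0 Δy=+1 Δt=2 [BAD: Δcyc=2≠L]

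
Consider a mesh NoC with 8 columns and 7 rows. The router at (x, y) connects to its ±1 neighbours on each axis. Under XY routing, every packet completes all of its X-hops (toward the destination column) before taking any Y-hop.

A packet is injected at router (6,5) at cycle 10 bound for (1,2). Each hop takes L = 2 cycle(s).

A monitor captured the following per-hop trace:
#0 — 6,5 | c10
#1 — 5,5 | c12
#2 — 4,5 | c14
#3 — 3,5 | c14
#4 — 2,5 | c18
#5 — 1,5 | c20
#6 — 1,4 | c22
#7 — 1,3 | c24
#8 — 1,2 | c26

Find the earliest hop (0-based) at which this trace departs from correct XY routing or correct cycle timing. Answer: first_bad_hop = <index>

first_bad_hop = 3

  1: Δx=-1 Δy=+0 Δt=2 [ok]
  2: Δx=-1 Δy=+0 Δt=2 [ok]
  3: Δx=-1 Δy=+0 Δt=0 [BAD: Δcyc=0≠L]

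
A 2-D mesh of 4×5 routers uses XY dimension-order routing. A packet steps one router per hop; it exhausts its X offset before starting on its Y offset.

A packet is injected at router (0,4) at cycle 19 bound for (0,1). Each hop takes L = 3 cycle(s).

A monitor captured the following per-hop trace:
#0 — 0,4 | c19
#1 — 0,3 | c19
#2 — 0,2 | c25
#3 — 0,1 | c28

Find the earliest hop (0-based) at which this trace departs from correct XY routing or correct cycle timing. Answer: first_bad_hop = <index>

first_bad_hop = 1

[1] (+0,-1) / 0c ⇒ BAD: Δcyc=0≠L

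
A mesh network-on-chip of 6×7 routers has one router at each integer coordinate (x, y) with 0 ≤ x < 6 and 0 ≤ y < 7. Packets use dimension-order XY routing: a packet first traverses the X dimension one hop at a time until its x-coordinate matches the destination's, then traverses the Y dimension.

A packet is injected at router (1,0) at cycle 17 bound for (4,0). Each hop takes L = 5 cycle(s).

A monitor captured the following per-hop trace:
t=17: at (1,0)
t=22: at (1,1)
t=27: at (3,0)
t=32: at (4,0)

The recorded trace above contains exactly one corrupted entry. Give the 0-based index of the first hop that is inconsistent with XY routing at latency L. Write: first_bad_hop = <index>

first_bad_hop = 1

hop 1: step (+0,+1), +5 cyc — BAD: Y-move but x=1≠4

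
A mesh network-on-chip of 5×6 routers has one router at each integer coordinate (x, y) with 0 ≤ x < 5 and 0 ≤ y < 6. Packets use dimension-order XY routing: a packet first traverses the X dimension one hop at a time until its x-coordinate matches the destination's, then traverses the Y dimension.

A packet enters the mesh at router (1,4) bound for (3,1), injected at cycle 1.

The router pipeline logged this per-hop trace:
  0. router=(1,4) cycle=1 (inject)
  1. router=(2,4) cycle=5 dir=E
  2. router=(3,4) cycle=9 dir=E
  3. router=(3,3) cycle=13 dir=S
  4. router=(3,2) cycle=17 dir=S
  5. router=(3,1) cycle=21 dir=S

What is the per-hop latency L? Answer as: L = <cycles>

Δcyc across hop 0→1: 5 − 1 = 4.
That increment is L by definition: L = 4.

L = 4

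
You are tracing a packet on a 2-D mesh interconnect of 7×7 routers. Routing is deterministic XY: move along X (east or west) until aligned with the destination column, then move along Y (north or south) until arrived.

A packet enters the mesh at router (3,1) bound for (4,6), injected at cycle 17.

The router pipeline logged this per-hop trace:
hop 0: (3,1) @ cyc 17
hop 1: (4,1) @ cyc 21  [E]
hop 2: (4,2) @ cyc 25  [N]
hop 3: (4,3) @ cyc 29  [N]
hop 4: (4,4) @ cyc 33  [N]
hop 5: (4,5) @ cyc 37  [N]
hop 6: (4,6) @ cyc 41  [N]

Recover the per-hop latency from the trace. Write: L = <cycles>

Between hops 0 and 1 the cycle counter advances 21 − 17 = 4.
That increment is L by definition: L = 4.

L = 4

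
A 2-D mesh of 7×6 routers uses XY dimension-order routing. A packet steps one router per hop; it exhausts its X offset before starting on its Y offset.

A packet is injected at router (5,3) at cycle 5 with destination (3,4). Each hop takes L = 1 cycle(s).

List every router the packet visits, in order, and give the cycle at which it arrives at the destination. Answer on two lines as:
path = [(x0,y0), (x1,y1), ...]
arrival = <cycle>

hop 0: (5,3) @ cyc 5
hop 1: (4,3) @ cyc 6  [W]
hop 2: (3,3) @ cyc 7  [W]
hop 3: (3,4) @ cyc 8  [N]

path = [(5,3), (4,3), (3,3), (3,4)]
arrival = 8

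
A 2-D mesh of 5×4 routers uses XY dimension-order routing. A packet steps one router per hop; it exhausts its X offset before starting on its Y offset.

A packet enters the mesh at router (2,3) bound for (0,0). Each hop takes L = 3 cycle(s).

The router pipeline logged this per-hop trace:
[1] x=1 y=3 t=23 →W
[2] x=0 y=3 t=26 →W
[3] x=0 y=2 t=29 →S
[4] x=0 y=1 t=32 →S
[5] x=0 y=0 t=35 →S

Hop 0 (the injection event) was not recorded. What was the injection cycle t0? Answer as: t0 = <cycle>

t0 = 20

The first recorded entry is hop 1 at cycle 23.
Therefore t0 = 23 − L = 20.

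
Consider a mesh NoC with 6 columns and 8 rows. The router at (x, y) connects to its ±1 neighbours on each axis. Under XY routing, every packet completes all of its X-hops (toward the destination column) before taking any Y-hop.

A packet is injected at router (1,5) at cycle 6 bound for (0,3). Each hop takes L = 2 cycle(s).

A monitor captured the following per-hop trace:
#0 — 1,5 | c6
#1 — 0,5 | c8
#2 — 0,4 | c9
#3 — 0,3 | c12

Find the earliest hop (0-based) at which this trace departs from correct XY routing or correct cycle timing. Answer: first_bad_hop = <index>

first_bad_hop = 2

  1: Δx=-1 Δy=+0 Δt=2 [ok]
  2: Δx=+0 Δy=-1 Δt=1 [BAD: Δcyc=1≠L]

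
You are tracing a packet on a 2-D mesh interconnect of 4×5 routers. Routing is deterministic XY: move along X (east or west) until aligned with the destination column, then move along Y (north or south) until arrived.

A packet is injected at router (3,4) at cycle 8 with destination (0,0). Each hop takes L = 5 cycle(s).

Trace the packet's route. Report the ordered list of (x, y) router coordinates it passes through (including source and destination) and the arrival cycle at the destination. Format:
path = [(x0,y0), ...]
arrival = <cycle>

src (3,4)  cyc=8
W→(2,4)  cyc=13
W→(1,4)  cyc=18
W→(0,4)  cyc=23
S→(0,3)  cyc=28
S→(0,2)  cyc=33
S→(0,1)  cyc=38
S→(0,0)  cyc=43

path = [(3,4), (2,4), (1,4), (0,4), (0,3), (0,2), (0,1), (0,0)]
arrival = 43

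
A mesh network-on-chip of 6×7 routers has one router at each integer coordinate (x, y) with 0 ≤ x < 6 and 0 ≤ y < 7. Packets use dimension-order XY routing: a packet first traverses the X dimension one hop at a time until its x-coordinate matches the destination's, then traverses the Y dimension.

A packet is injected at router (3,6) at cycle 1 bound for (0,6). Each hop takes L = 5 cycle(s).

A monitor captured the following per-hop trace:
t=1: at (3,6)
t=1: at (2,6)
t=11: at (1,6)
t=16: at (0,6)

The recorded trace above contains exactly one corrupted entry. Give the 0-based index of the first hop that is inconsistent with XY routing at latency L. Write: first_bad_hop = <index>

first_bad_hop = 1

hop 1: step (-1,+0), +0 cyc — BAD: Δcyc=0≠L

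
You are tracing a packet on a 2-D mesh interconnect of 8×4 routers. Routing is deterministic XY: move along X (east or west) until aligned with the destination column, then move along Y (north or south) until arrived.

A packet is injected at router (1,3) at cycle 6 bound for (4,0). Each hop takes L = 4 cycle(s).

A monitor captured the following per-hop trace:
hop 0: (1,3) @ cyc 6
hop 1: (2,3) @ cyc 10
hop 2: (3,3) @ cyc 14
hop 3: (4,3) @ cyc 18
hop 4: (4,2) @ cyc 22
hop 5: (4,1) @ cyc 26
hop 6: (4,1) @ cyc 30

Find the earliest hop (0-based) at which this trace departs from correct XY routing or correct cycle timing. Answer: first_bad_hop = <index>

first_bad_hop = 6

hop 1: step (+1,+0), +4 cyc — ok
hop 2: step (+1,+0), +4 cyc — ok
hop 3: step (+1,+0), +4 cyc — ok
hop 4: step (+0,-1), +4 cyc — ok
hop 5: step (+0,-1), +4 cyc — ok
hop 6: step (+0,+0), +4 cyc — BAD: non-unit step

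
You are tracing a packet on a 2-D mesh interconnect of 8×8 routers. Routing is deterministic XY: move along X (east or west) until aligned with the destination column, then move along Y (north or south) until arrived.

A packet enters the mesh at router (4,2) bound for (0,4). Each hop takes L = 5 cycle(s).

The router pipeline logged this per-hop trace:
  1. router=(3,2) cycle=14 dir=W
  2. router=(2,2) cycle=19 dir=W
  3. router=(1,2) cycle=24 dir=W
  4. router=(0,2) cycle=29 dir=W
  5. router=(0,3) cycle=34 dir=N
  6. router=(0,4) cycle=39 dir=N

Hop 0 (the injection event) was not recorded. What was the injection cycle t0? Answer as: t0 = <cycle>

cyc[1] = 14 and cyc[k] = t0 + k·L for every k.
So t0 = 14 − 1·5 = 9.

t0 = 9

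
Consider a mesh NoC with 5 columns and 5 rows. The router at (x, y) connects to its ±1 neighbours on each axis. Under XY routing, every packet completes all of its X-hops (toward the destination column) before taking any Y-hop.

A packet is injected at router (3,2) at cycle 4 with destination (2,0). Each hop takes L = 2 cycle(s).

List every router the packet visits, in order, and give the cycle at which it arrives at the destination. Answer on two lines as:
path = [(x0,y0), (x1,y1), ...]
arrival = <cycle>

  0. router=(3,2) cycle=4 (inject)
  1. router=(2,2) cycle=6 dir=W
  2. router=(2,1) cycle=8 dir=S
  3. router=(2,0) cycle=10 dir=S

path = [(3,2), (2,2), (2,1), (2,0)]
arrival = 10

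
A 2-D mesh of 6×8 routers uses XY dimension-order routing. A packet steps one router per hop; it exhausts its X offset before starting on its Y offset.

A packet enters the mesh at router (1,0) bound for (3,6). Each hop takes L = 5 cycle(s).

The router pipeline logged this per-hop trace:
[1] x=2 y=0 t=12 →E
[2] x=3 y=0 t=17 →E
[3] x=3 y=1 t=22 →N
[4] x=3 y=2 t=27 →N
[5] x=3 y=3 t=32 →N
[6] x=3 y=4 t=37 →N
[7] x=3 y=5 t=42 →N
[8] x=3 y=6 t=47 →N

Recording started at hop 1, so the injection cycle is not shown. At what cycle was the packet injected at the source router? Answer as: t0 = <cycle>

At hop 1 the cycle is 12; in general cyc_k = t0 + kL.
Therefore t0 = 12 − L = 7.

t0 = 7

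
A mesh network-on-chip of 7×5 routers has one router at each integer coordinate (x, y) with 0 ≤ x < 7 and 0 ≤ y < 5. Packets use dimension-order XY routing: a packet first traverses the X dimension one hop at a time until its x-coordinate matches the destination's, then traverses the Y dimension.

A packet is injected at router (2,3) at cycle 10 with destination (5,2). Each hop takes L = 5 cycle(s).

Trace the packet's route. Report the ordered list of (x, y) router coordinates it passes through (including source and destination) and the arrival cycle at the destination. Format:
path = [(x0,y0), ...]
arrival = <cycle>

path = [(2,3), (3,3), (4,3), (5,3), (5,2)]
arrival = 30

hop 0: (2,3) @ cyc 10
hop 1: (3,3) @ cyc 15  [E]
hop 2: (4,3) @ cyc 20  [E]
hop 3: (5,3) @ cyc 25  [E]
hop 4: (5,2) @ cyc 30  [S]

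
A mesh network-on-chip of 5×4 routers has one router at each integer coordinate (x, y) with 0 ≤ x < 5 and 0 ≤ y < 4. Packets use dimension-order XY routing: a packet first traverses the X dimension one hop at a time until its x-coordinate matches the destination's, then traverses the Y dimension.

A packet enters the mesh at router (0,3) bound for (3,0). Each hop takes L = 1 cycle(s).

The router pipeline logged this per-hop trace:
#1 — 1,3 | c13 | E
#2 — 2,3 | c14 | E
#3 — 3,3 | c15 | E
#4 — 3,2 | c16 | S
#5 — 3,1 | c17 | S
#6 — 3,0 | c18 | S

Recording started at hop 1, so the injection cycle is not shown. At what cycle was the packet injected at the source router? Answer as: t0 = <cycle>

cyc[1] = 13 and cyc[k] = t0 + k·L for every k.
So t0 = 13 − 1·1 = 12.

t0 = 12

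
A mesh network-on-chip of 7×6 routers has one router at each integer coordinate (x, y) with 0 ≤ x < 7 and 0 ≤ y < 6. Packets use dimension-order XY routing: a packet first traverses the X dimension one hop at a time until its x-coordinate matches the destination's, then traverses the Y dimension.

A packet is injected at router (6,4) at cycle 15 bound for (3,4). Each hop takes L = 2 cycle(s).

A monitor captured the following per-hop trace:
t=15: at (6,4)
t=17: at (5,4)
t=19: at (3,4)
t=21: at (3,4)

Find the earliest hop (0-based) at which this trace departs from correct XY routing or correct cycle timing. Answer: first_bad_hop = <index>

  1: Δx=-1 Δy=+0 Δt=2 [ok]
  2: Δx=-2 Δy=+0 Δt=2 [BAD: non-unit step]

first_bad_hop = 2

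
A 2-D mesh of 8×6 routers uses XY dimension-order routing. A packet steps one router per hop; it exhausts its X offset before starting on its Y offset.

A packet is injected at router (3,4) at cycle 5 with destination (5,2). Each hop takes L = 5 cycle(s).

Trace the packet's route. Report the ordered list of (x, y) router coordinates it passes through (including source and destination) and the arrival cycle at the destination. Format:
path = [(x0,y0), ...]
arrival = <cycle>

t=5: at (3,4)
t=10: at (4,4) after E
t=15: at (5,4) after E
t=20: at (5,3) after S
t=25: at (5,2) after S

path = [(3,4), (4,4), (5,4), (5,3), (5,2)]
arrival = 25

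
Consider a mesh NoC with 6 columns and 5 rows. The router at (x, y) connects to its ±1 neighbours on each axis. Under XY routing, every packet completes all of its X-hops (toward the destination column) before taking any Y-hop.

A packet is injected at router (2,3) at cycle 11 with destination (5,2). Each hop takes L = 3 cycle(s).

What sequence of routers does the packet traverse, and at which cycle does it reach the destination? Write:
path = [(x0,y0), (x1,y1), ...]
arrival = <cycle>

path = [(2,3), (3,3), (4,3), (5,3), (5,2)]
arrival = 23

src (2,3)  cyc=11
E→(3,3)  cyc=14
E→(4,3)  cyc=17
E→(5,3)  cyc=20
S→(5,2)  cyc=23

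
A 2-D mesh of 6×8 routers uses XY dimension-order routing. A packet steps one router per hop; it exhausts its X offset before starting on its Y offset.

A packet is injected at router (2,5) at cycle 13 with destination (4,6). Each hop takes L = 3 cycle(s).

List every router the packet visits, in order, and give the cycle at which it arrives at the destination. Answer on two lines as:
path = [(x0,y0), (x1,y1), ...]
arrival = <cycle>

path = [(2,5), (3,5), (4,5), (4,6)]
arrival = 22

  0. router=(2,5) cycle=13 (inject)
  1. router=(3,5) cycle=16 dir=E
  2. router=(4,5) cycle=19 dir=E
  3. router=(4,6) cycle=22 dir=N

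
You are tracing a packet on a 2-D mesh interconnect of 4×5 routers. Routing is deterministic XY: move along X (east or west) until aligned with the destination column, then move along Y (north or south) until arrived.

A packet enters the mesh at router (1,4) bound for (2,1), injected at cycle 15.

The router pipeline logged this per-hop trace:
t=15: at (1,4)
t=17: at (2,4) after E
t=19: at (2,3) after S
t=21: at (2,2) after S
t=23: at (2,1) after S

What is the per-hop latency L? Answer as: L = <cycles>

From hop 0 (15) to hop 1 (17): +2 cycles.
One hop costs L cycles, so L = 2.

L = 2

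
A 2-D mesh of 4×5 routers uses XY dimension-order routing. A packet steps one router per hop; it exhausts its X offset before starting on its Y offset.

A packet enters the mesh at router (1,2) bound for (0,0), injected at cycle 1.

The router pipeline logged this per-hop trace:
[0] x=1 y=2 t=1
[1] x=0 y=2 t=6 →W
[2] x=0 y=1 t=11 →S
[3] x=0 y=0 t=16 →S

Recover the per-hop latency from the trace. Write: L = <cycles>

L = 5

Δcyc across hop 0→1: 6 − 1 = 5.
That increment is L by definition: L = 5.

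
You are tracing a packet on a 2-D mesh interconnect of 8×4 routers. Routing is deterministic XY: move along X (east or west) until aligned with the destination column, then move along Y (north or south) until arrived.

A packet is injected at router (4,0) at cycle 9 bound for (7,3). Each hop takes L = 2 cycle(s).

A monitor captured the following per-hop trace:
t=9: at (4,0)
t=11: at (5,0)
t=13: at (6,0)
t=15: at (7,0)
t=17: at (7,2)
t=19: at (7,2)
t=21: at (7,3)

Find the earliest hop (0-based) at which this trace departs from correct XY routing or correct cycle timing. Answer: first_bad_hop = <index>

check 1→ d=(1,0) cyc+2: ok
check 2→ d=(1,0) cyc+2: ok
check 3→ d=(1,0) cyc+2: ok
check 4→ d=(0,2) cyc+2: BAD: non-unit step

first_bad_hop = 4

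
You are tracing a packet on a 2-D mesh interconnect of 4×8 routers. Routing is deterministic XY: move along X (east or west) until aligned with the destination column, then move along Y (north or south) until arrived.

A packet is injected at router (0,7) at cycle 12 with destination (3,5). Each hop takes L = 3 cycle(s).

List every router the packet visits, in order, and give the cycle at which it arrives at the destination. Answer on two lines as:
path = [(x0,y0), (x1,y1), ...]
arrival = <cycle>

path = [(0,7), (1,7), (2,7), (3,7), (3,6), (3,5)]
arrival = 27

src (0,7)  cyc=12
E→(1,7)  cyc=15
E→(2,7)  cyc=18
E→(3,7)  cyc=21
S→(3,6)  cyc=24
S→(3,5)  cyc=27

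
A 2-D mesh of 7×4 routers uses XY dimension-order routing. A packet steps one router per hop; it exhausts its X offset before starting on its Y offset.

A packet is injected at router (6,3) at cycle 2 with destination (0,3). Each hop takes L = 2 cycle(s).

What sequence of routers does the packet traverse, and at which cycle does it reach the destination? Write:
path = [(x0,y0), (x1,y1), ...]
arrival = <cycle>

path = [(6,3), (5,3), (4,3), (3,3), (2,3), (1,3), (0,3)]
arrival = 14

#0 — 6,3 | c2
#1 — 5,3 | c4 | W
#2 — 4,3 | c6 | W
#3 — 3,3 | c8 | W
#4 — 2,3 | c10 | W
#5 — 1,3 | c12 | W
#6 — 0,3 | c14 | W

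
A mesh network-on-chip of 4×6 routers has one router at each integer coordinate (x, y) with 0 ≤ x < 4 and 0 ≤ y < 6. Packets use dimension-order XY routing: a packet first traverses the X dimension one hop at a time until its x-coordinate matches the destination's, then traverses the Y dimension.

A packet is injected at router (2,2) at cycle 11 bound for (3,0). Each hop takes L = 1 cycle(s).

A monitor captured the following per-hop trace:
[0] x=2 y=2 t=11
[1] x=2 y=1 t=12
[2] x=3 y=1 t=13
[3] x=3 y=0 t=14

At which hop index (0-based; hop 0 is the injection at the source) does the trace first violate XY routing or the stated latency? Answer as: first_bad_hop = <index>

[1] (+0,-1) / 1c ⇒ BAD: Y-move but x=2≠3

first_bad_hop = 1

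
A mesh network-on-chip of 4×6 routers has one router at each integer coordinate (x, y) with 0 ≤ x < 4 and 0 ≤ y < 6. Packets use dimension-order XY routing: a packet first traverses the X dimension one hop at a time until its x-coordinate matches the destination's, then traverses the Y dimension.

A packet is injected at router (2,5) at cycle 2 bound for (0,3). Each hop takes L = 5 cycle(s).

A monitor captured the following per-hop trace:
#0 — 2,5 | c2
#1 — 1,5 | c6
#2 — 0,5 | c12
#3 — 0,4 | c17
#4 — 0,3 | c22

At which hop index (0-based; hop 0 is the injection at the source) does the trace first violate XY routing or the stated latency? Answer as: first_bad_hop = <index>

[1] (-1,+0) / 4c ⇒ BAD: Δcyc=4≠L

first_bad_hop = 1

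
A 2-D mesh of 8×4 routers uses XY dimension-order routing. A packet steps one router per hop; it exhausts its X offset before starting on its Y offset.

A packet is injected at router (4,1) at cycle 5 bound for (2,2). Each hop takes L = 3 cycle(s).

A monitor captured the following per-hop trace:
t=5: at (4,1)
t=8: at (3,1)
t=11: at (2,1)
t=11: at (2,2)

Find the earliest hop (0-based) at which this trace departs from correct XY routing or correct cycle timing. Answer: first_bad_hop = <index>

first_bad_hop = 3

hop 1: step (-1,+0), +3 cyc — ok
hop 2: step (-1,+0), +3 cyc — ok
hop 3: step (+0,+1), +0 cyc — BAD: Δcyc=0≠L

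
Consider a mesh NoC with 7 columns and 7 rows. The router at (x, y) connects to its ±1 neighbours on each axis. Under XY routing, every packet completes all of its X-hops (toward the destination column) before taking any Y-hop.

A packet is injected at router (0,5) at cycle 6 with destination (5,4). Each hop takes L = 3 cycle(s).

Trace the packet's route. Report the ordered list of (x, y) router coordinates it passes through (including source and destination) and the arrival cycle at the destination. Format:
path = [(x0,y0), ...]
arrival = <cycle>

path = [(0,5), (1,5), (2,5), (3,5), (4,5), (5,5), (5,4)]
arrival = 24

src (0,5)  cyc=6
E→(1,5)  cyc=9
E→(2,5)  cyc=12
E→(3,5)  cyc=15
E→(4,5)  cyc=18
E→(5,5)  cyc=21
S→(5,4)  cyc=24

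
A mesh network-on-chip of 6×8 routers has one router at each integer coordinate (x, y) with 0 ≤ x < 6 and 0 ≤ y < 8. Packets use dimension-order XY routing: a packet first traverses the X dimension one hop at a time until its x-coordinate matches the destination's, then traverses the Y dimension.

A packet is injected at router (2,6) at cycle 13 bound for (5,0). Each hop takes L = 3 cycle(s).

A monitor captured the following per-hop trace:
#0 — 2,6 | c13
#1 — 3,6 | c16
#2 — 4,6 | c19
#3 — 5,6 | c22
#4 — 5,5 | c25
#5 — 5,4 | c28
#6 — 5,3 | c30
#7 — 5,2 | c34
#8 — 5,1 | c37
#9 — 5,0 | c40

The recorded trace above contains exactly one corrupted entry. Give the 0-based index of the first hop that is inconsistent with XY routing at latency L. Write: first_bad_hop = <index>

[1] (+1,+0) / 3c ⇒ ok
[2] (+1,+0) / 3c ⇒ ok
[3] (+1,+0) / 3c ⇒ ok
[4] (+0,-1) / 3c ⇒ ok
[5] (+0,-1) / 3c ⇒ ok
[6] (+0,-1) / 2c ⇒ BAD: Δcyc=2≠L

first_bad_hop = 6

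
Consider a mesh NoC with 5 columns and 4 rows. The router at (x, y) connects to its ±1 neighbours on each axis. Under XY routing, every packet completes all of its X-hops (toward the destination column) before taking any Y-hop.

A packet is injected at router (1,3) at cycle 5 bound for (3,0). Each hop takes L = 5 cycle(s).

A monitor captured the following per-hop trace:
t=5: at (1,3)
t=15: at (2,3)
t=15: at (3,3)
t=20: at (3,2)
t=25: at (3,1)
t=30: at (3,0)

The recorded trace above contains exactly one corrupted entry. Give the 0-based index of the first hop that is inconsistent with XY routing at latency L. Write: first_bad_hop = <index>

first_bad_hop = 1

  1: Δx=+1 Δy=+0 Δt=10 [BAD: Δcyc=10≠L]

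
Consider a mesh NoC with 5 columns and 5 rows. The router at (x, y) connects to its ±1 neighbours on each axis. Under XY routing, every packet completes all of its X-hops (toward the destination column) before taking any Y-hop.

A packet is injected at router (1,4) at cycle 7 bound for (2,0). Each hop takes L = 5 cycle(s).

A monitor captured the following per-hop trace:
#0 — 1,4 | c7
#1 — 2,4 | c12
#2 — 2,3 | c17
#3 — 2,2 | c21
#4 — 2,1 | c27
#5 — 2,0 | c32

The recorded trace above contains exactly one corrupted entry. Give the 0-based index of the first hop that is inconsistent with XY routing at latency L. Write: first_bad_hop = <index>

hop 1: step (+1,+0), +5 cyc — ok
hop 2: step (+0,-1), +5 cyc — ok
hop 3: step (+0,-1), +4 cyc — BAD: Δcyc=4≠L

first_bad_hop = 3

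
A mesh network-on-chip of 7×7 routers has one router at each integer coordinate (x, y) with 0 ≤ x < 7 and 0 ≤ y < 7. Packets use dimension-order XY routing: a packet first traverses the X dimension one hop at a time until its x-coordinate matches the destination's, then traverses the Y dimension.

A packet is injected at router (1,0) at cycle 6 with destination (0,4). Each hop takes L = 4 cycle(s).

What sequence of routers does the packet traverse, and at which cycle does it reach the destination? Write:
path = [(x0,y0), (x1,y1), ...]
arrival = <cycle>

path = [(1,0), (0,0), (0,1), (0,2), (0,3), (0,4)]
arrival = 26

t=6: at (1,0)
t=10: at (0,0) after W
t=14: at (0,1) after N
t=18: at (0,2) after N
t=22: at (0,3) after N
t=26: at (0,4) after N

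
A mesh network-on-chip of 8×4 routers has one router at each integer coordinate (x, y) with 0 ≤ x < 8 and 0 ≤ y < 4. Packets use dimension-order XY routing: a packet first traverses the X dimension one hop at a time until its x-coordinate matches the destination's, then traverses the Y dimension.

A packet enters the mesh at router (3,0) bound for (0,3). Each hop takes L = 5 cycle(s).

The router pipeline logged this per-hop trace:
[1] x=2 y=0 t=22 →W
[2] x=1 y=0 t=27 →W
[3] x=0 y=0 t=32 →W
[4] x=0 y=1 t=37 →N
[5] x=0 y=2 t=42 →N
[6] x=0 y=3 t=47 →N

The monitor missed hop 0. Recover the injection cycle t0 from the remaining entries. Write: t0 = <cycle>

The first recorded entry is hop 1 at cycle 22.
So t0 = 22 − 1·5 = 17.

t0 = 17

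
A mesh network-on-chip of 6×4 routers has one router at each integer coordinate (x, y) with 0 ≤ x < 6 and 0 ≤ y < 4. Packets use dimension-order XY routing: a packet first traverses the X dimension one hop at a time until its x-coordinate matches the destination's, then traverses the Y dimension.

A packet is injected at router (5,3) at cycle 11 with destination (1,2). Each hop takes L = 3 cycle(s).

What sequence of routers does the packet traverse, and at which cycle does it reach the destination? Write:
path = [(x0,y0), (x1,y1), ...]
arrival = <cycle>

hop 0: (5,3) @ cyc 11
hop 1: (4,3) @ cyc 14  [W]
hop 2: (3,3) @ cyc 17  [W]
hop 3: (2,3) @ cyc 20  [W]
hop 4: (1,3) @ cyc 23  [W]
hop 5: (1,2) @ cyc 26  [S]

path = [(5,3), (4,3), (3,3), (2,3), (1,3), (1,2)]
arrival = 26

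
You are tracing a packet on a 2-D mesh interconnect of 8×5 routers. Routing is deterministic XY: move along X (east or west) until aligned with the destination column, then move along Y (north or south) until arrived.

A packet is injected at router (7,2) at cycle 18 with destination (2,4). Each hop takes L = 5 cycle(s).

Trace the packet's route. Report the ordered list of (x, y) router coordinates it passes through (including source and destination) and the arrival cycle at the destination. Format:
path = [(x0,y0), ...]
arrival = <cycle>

src (7,2)  cyc=18
W→(6,2)  cyc=23
W→(5,2)  cyc=28
W→(4,2)  cyc=33
W→(3,2)  cyc=38
W→(2,2)  cyc=43
N→(2,3)  cyc=48
N→(2,4)  cyc=53

path = [(7,2), (6,2), (5,2), (4,2), (3,2), (2,2), (2,3), (2,4)]
arrival = 53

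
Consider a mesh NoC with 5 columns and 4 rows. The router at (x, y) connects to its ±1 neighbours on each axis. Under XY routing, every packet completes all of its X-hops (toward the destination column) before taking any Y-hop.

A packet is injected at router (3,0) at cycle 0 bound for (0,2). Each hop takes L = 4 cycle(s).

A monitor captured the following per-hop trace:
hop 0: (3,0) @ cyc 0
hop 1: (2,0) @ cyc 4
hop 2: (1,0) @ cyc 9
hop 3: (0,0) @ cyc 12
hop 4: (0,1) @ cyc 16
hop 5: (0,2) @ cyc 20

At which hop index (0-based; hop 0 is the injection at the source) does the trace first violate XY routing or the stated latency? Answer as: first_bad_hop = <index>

[1] (-1,+0) / 4c ⇒ ok
[2] (-1,+0) / 5c ⇒ BAD: Δcyc=5≠L

first_bad_hop = 2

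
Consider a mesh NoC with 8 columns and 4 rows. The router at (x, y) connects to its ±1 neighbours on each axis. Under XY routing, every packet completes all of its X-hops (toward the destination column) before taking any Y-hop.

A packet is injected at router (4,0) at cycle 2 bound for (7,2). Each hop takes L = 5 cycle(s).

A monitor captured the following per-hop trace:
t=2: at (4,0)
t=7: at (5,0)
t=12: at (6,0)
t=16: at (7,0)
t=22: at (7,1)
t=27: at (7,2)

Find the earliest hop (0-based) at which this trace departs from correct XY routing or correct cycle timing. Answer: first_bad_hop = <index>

check 1→ d=(1,0) cyc+5: ok
check 2→ d=(1,0) cyc+5: ok
check 3→ d=(1,0) cyc+4: BAD: Δcyc=4≠L

first_bad_hop = 3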